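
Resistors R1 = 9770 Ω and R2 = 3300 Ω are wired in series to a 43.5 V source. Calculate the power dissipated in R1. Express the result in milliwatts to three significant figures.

In a series string the same current flows through every resistor — find that current, then P = I²R for the one we want.
R_total = 9770 + 3300 = 13070 Ω
I = V / R_total = 43.5 / 13070 = 0.003328 A
P_R1 = I² × R1 = (0.003328)² × 9770 = 0.1082 W

108 mW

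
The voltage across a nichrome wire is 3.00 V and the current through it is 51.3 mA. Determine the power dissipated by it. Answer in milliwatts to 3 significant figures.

154 mW

V and I are known directly — P = V I, no intermediate step needed.
P = 3.00 V × 0.05130 A = 0.1539 W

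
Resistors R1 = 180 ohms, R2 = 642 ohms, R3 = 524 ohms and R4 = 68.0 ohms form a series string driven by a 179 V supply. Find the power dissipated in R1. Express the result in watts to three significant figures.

Series elements share the same current, so find I first, then use P = I²R.
R_total = 180 + 642 + 524 + 68.0 = 1414 Ω
I = V / R_total = 179 / 1414 = 0.1266 A
P_R1 = I² × R1 = (0.1266)² × 180 = 2.885 W

2.88 W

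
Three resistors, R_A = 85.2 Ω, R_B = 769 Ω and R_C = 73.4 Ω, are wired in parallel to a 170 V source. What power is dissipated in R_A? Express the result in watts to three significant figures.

Each parallel branch sees the full supply voltage, so P = V²/R applies directly to the target branch.
P_R_A = V² / R_A = (170)² / 85.2 Ω = 339.2 W

339 W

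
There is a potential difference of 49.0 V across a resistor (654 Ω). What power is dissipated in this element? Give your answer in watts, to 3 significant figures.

Voltage and resistance are given, so P = V²/R is the one-step route.
P = (49.0 V)² / 654 Ω = 3.671 W

3.67 W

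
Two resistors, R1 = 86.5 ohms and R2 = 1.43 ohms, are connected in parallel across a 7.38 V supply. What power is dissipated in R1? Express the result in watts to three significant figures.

0.630 W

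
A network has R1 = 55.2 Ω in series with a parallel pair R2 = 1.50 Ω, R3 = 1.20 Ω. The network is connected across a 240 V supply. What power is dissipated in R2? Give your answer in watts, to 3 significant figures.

5.47 W

First combine the parallel branches into one equivalent R_p, then R1 + R_p is a series pair.
R_p = (1.50×1.20)/(1.50+1.20) = 0.6667 Ω
R_total = 55.2 + 0.6667 = 55.87 Ω
I = V / R_total = 240 / 55.87 = 4.296 A
Voltage across the parallel pair: V_p = I × R_p = 4.296 × 0.6667 = 2.864 V
R2 is across V_p, so use P = V²/R for that branch.
P_R2 = (2.864)² / 1.50 = 5.468 W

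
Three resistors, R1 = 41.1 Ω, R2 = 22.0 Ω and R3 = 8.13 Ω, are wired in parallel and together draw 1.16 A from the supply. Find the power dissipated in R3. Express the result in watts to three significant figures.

The branches share the same voltage, but only the total current is given — find V from the equivalent resistance first.
1/R_eq = 1/41.1 + 1/22.0 + 1/8.13 ⇒ R_eq = 5.187 Ω
V = I_total × R_eq = 1.160 × 5.187 = 6.017 V
P_R3 = V² / R3 = (6.017)² / 8.13 = 4.453 W

4.45 W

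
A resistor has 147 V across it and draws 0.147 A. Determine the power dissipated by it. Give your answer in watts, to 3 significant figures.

21.6 W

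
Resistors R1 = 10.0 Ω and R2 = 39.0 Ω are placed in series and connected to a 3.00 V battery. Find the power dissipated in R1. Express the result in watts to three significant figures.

Series elements share the same current, so find I first, then use P = I²R.
R_total = 10.0 + 39.0 = 49.00 Ω
I = V / R_total = 3.00 / 49.00 = 0.06122 A
P_R1 = I² × R1 = (0.06122)² × 10.0 = 0.03748 W

0.0375 W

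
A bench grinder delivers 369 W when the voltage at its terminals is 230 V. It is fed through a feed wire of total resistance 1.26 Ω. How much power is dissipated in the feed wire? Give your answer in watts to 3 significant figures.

3.24 W

The feed wire is a series resistance carrying the load current; its dissipation is I²R_line.
I = P / V = 369 / 230 = 1.604 A through the feed wire.
P_line = I² R_line = (1.604)² × 1.26 = 3.243 W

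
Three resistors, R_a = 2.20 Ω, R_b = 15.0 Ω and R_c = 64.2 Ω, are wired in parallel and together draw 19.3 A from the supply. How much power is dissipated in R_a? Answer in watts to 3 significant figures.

Only the total current is stated, so first find the parallel equivalent to get the voltage across the combination.
1/R_eq = 1/2.20 + 1/15.0 + 1/64.2 ⇒ R_eq = 1.863 Ω
V = I_total × R_eq = 19.30 × 1.863 = 35.95 V
P_R_a = V² / R_a = (35.95)² / 2.20 = 587.6 W

588 W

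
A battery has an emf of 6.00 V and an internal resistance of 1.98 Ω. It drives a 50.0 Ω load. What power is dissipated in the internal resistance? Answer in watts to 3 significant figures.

0.0264 W

Internal loss is I²r, with I set by the total series resistance r+R.
I = ε / (r + R) = 6.00 / (1.98 + 50.0) = 0.1154 A
P_int = I² r = (0.1154)² × 1.98 = 0.02638 W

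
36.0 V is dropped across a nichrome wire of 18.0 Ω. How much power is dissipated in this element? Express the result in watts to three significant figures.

With V across and R both known, P = V²/R gives the dissipation directly.
P = (36.0 V)² / 18.0 Ω = 72.00 W

72.0 W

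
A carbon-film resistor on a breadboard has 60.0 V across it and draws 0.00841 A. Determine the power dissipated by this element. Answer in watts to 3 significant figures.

Both the voltage across and the current through the element are known, so P = V I applies directly.
P = 60.0 V × 0.008410 A = 0.5046 W

0.505 W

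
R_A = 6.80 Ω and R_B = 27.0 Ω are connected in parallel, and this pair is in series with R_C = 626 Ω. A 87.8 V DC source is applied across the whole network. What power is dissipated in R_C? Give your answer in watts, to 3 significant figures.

12.1 W

Reduce the parallel combination to a single R_p; the circuit then becomes R_p in series with the remaining resistor.
R_p = (6.80×27.0)/(6.80+27.0) = 5.432 Ω
R_total = R_p + 626 = 5.432 + 626 = 631.4 Ω
I = V / R_total = 87.8 / 631.4 = 0.1390 A
R_C is the series element, so its power is I²R.
P_R_C = (0.1390)² × 626 = 12.10 W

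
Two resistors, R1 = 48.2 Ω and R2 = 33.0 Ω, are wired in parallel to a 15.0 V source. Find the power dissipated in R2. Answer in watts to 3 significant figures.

Each parallel branch sees the full supply voltage, so P = V²/R applies directly to the target branch.
P_R2 = V² / R2 = (15.0)² / 33.0 Ω = 6.818 W

6.82 W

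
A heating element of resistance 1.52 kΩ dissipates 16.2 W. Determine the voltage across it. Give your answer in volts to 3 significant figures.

157 V

Inverting the appropriate power form: V = √(P R).
V = √(16.2 × 1520) = 156.9 V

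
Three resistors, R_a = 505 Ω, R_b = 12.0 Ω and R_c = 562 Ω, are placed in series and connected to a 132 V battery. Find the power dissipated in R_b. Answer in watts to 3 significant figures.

Since the resistors are in series they all carry the loop current I = V/R_total; the power in any one is I²R.
R_total = 505 + 12.0 + 562 = 1079 Ω
I = V / R_total = 132 / 1079 = 0.1223 A
P_R_b = I² × R_b = (0.1223)² × 12.0 = 0.1796 W

0.180 W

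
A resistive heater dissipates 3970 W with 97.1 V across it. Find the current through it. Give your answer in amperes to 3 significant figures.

40.9 A

The two known quantities fix the third via I = P / V.
I = 3970 / 97.1 = 40.89 A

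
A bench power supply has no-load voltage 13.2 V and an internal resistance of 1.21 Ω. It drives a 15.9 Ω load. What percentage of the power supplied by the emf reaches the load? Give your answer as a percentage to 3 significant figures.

92.9 %

Both r and R carry the same current, so the power split is just the resistance split: η = R/(R+r).
η = R / (R + r) = 15.9 / (15.9 + 1.21) = 0.9293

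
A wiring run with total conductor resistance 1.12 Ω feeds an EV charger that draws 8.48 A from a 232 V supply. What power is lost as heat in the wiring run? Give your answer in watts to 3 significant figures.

The wiring run and load are in series, so the same current flows in both; the loss is I²R_line.
The wiring run carries the full 8.48 A.
P_line = I² R_line = (8.480)² × 1.12 = 80.54 W

80.5 W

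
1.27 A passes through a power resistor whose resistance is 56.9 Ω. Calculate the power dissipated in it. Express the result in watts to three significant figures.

With I and R stated, P = I²R applies in one step.
P = (1.270 A)² × 56.9 Ω = 91.77 W

91.8 W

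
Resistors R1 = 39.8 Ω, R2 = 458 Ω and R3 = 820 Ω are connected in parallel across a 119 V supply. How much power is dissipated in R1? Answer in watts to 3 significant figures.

356 W

R1 sits directly across the source, so P = V²/R with V = 119 V.
P_R1 = V² / R1 = (119)² / 39.8 Ω = 355.8 W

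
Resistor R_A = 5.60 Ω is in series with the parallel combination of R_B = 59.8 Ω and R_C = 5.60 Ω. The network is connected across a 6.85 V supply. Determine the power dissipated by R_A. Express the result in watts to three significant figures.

2.29 W

First combine the parallel branches into one equivalent R_p, then R_A + R_p is a series pair.
R_p = (59.8×5.60)/(59.8+5.60) = 5.120 Ω
R_total = 5.60 + 5.120 = 10.72 Ω
I = V / R_total = 6.85 / 10.72 = 0.6390 A
R_A is in the main series path, so its power is I²R_A.
P_R_A = (0.6390)² × 5.60 = 2.286 W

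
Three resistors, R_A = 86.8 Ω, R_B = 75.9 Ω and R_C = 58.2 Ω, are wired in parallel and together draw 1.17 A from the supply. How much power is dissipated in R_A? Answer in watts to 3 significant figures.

Parallel branches share V, not I — compute V via R_eq, then use V²/R for the target branch.
1/R_eq = 1/86.8 + 1/75.9 + 1/58.2 ⇒ R_eq = 23.88 Ω
V = I_total × R_eq = 1.170 × 23.88 = 27.94 V
P_R_A = V² / R_A = (27.94)² / 86.8 = 8.992 W

8.99 W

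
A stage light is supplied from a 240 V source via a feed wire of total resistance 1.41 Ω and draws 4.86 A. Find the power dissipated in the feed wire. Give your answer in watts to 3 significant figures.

The feed wire is a series resistance carrying the load current; its dissipation is I²R_line.
The feed wire carries the full 4.86 A.
P_line = I² R_line = (4.860)² × 1.41 = 33.30 W

33.3 W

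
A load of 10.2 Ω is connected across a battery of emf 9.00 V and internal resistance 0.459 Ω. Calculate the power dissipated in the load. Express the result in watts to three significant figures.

Find the circuit current first, then P = I²R for the load (series elements share I).
I = ε / (r + R) = 9.00 / (0.459 + 10.2) = 0.8444 A
P_load = I² R = (0.8444)² × 10.2 = 7.272 W

7.27 W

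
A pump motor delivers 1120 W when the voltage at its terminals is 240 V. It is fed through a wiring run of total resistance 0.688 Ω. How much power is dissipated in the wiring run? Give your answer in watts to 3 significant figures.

The wiring run is a series resistance carrying the load current; its dissipation is I²R_line.
I = P / V = 1120 / 240 = 4.667 A through the wiring run.
P_line = I² R_line = (4.667)² × 0.688 = 14.98 W

15.0 W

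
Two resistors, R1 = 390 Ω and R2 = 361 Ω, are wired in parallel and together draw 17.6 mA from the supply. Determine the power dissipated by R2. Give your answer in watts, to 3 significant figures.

The branches share the same voltage, but only the total current is given — find V from the equivalent resistance first.
1/R_eq = 1/390 + 1/361 ⇒ R_eq = 187.5 Ω
V = I_total × R_eq = 0.01760 × 187.5 = 3.299 V
P_R2 = V² / R2 = (3.299)² / 361 = 0.03016 W

0.0302 W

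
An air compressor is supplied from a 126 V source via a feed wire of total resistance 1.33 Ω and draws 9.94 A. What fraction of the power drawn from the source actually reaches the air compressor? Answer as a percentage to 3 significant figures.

89.5 %

The feed wire carries the full 9.94 A.
P_line = I² R_line = (9.940)² × 1.33 = 131.4 W
P_source = V I = 126 × 9.940 = 1252 W; P_load = 1121 W
η = P_load / P_source = 1121 / 1252 = 0.8951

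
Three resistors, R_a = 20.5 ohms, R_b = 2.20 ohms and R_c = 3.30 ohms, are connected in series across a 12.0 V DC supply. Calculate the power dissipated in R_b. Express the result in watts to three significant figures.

0.469 W

In a series string the same current flows through every resistor — find that current, then P = I²R for the one we want.
R_total = 20.5 + 2.20 + 3.30 = 26.00 Ω
I = V / R_total = 12.0 / 26.00 = 0.4615 A
P_R_b = I² × R_b = (0.4615)² × 2.20 = 0.4686 W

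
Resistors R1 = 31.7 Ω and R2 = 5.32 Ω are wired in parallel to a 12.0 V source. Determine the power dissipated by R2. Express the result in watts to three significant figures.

27.1 W

R2 sits directly across the source, so P = V²/R with V = 12.0 V.
P_R2 = V² / R2 = (12.0)² / 5.32 Ω = 27.07 W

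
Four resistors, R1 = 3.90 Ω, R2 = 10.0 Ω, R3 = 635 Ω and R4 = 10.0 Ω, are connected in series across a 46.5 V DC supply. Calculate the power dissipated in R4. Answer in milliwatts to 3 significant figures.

49.8 mW

Series elements share the same current, so find I first, then use P = I²R.
R_total = 3.90 + 10.0 + 635 + 10.0 = 658.9 Ω
I = V / R_total = 46.5 / 658.9 = 0.07057 A
P_R4 = I² × R4 = (0.07057)² × 10.0 = 0.04980 W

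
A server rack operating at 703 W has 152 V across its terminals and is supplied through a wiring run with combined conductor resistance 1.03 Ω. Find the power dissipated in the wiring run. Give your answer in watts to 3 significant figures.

22.0 W

The wiring run and load are in series, so the same current flows in both; the loss is I²R_line.
I = P / V = 703 / 152 = 4.625 A through the wiring run.
P_line = I² R_line = (4.625)² × 1.03 = 22.03 W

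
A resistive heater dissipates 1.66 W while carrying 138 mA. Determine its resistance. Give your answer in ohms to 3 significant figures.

87.2 Ω

Rearranging the power relation for the two known quantities gives R = P / I².
R = 1.66 / (0.1380)² = 87.17 Ω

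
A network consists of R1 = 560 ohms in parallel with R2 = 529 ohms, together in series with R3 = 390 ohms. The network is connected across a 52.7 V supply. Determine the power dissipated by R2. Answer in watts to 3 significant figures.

0.886 W

First find R_p for the parallel pair, then treat R_p + R3 as a series loop.
R_p = (560×529)/(560+529) = 272.0 Ω
R_total = R_p + 390 = 272.0 + 390 = 662.0 Ω
I = V / R_total = 52.7 / 662.0 = 0.07960 A
Voltage across the parallel pair: V_p = I × R_p = 0.07960 × 272.0 = 21.65 V
R2 has V_p across it, so P = V_p²/R2.
P_R2 = (21.65)² / 529 = 0.8864 W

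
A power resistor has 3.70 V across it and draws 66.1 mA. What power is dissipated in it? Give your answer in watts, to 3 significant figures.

0.245 W

V and I are known directly — P = V I, no intermediate step needed.
P = 3.70 V × 0.06610 A = 0.2446 W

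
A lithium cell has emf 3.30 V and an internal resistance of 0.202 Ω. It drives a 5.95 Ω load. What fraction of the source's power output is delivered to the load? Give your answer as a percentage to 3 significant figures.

The source delivers εI, of which I²R reaches the load and I²r is lost; since I is common, η = R/(R+r).
η = R / (R + r) = 5.95 / (5.95 + 0.202) = 0.9672

96.7 %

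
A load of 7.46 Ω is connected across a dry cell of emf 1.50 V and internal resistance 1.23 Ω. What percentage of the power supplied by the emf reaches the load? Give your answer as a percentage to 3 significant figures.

85.8 %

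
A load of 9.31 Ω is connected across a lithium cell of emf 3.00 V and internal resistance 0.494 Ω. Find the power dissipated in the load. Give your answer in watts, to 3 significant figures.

0.872 W

Load and internal resistance form a series loop — compute the loop current, then the load power via I²R.
I = ε / (r + R) = 3.00 / (0.494 + 9.31) = 0.3060 A
P_load = I² R = (0.3060)² × 9.31 = 0.8717 W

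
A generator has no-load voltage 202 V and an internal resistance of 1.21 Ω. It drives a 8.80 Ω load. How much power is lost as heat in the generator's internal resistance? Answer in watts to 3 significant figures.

493 W

Internal loss is I²r, with I set by the total series resistance r+R.
I = ε / (r + R) = 202 / (1.21 + 8.80) = 20.18 A
P_int = I² r = (20.18)² × 1.21 = 492.7 W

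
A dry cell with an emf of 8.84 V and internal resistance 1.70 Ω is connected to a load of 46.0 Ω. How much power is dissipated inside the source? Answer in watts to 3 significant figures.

r is in series with the load, so it carries the full circuit current — the loss in it is I²r.
I = ε / (r + R) = 8.84 / (1.70 + 46.0) = 0.1853 A
P_int = I² r = (0.1853)² × 1.70 = 0.05839 W

0.0584 W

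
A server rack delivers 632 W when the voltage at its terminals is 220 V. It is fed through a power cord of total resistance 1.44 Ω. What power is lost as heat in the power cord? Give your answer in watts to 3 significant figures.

11.9 W

The power cord is a series resistance carrying the load current; its dissipation is I²R_line.
I = P / V = 632 / 220 = 2.873 A through the power cord.
P_line = I² R_line = (2.873)² × 1.44 = 11.88 W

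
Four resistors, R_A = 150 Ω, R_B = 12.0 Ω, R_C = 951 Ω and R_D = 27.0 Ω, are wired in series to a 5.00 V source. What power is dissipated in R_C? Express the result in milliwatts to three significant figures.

18.3 mW

Every series element carries the same I. Get I from the total resistance, then P = I² × R_C.
R_total = 150 + 12.0 + 951 + 27.0 = 1140 Ω
I = V / R_total = 5.00 / 1140 = 0.004386 A
P_R_C = I² × R_C = (0.004386)² × 951 = 0.01829 W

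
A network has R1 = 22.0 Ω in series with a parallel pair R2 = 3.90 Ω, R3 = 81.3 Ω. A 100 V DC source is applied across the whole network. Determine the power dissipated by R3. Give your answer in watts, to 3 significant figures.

2.57 W

Replace R2 and R3 with their parallel equivalent so the circuit becomes R1 in series with R_p.
R_p = (3.90×81.3)/(3.90+81.3) = 3.721 Ω
R_total = 22.0 + 3.721 = 25.72 Ω
I = V / R_total = 100 / 25.72 = 3.888 A
Voltage across the parallel pair: V_p = I × R_p = 3.888 × 3.721 = 14.47 V
R3 is across V_p, so use P = V²/R for that branch.
P_R3 = (14.47)² / 81.3 = 2.575 W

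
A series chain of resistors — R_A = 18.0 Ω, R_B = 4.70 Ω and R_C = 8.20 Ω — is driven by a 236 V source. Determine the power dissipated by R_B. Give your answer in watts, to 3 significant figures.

274 W

The current is common to all series resistors; compute it, then apply P = I²R for the target.
R_total = 18.0 + 4.70 + 8.20 = 30.90 Ω
I = V / R_total = 236 / 30.90 = 7.638 A
P_R_B = I² × R_B = (7.638)² × 4.70 = 274.2 W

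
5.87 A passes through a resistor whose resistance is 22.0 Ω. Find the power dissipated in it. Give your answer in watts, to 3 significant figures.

Current and resistance are given, so P = I²R is the direct form.
P = (5.870 A)² × 22.0 Ω = 758.1 W

758 W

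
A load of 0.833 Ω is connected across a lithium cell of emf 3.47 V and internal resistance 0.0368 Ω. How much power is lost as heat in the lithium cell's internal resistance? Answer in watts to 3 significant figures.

The internal resistance carries the same current as the load; P_int = I²r.
I = ε / (r + R) = 3.47 / (0.0368 + 0.833) = 3.989 A
P_int = I² r = (3.989)² × 0.0368 = 0.5857 W

0.586 W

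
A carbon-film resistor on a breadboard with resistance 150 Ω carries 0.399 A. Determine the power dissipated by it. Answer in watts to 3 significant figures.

23.9 W

Current and resistance are given, so P = I²R is the direct form.
P = (0.3990 A)² × 150 Ω = 23.88 W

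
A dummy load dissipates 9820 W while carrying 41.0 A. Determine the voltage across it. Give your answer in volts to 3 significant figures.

Inverting the appropriate power form: V = P / I.
V = 9820 / 41.00 = 239.5 V

240 V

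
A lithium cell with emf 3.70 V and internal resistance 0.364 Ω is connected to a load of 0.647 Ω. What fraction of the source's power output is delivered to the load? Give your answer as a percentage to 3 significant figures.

64.0 %

Both r and R carry the same current, so the power split is just the resistance split: η = R/(R+r).
η = R / (R + r) = 0.647 / (0.647 + 0.364) = 0.6400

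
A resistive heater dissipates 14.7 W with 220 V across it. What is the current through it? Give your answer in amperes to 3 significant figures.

The two known quantities fix the third via I = P / V.
I = 14.7 / 220 = 0.06682 A

0.0668 A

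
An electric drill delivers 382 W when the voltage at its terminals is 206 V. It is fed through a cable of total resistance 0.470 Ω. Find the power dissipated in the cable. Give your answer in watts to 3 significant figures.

1.62 W

The cable is a series resistance carrying the load current; its dissipation is I²R_line.
I = P / V = 382 / 206 = 1.854 A through the cable.
P_line = I² R_line = (1.854)² × 0.470 = 1.616 W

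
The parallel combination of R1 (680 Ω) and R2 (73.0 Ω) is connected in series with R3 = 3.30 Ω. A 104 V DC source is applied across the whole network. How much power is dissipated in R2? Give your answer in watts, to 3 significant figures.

Combine R1 and R2 into their parallel equivalent first, reducing the network to two series resistors.
R_p = (680×73.0)/(680+73.0) = 65.92 Ω
R_total = R_p + 3.30 = 65.92 + 3.30 = 69.22 Ω
I = V / R_total = 104 / 69.22 = 1.502 A
Voltage across the parallel pair: V_p = I × R_p = 1.502 × 65.92 = 99.04 V
R2 has V_p across it, so P = V_p²/R2.
P_R2 = (99.04)² / 73.0 = 134.4 W

134 W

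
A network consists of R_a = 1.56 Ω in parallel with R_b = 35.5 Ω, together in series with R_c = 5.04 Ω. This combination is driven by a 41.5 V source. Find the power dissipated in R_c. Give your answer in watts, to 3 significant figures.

Collapse the R_a‖R_b pair into one equivalent R_p; then R_p and R_c form a series string.
R_p = (1.56×35.5)/(1.56+35.5) = 1.494 Ω
R_total = R_p + 5.04 = 1.494 + 5.04 = 6.534 Ω
I = V / R_total = 41.5 / 6.534 = 6.351 A
R_c carries the full series current, so P = I²R.
P_R_c = (6.351)² × 5.04 = 203.3 W

203 W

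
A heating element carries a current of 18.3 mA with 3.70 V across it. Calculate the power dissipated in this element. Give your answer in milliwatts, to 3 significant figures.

67.7 mW

With V and I both given, power follows immediately from P = V I.
P = 3.70 V × 0.01830 A = 0.06771 W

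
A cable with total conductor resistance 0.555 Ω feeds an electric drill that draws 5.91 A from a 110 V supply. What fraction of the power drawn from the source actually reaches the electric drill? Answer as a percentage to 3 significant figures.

The cable carries the full 5.91 A.
P_line = I² R_line = (5.910)² × 0.555 = 19.39 W
P_source = V I = 110 × 5.910 = 650.1 W; P_load = 630.7 W
η = P_load / P_source = 630.7 / 650.1 = 0.9702

97.0 %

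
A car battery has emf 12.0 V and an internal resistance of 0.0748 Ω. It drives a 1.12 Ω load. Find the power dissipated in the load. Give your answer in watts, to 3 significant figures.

Find the circuit current first, then P = I²R for the load (series elements share I).
I = ε / (r + R) = 12.0 / (0.0748 + 1.12) = 10.04 A
P_load = I² R = (10.04)² × 1.12 = 113.0 W

113 W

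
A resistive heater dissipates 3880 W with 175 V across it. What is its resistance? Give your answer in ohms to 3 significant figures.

Rearranging the power relation for the two known quantities gives R = V² / P.
R = (175)² / 3880 = 7.893 Ω

7.89 Ω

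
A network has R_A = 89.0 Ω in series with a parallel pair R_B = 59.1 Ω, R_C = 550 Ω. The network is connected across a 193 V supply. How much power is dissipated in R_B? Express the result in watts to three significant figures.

Reduce the parallel pair to R_p first; the network is then a simple series string.
R_p = (59.1×550)/(59.1+550) = 53.37 Ω
R_total = 89.0 + 53.37 = 142.4 Ω
I = V / R_total = 193 / 142.4 = 1.356 A
Voltage across the parallel pair: V_p = I × R_p = 1.356 × 53.37 = 72.35 V
R_B is across V_p, so use P = V²/R for that branch.
P_R_B = (72.35)² / 59.1 = 88.56 W

88.6 W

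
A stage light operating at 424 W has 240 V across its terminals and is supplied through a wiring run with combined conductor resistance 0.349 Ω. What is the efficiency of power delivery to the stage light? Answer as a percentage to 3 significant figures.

99.7 %

I = P / V = 424 / 240 = 1.767 A through the wiring run.
P_line = I² R_line = (1.767)² × 0.349 = 1.089 W
P_source = P_load + P_line = 424.0 + 1.089 = 425.1 W
η = P_load / P_source = 424.0 / 425.1 = 0.9974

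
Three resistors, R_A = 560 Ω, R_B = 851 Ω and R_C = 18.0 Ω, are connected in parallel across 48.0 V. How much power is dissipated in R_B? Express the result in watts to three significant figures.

2.71 W

R_B sits directly across the source, so P = V²/R with V = 48.0 V.
P_R_B = V² / R_B = (48.0)² / 851 Ω = 2.707 W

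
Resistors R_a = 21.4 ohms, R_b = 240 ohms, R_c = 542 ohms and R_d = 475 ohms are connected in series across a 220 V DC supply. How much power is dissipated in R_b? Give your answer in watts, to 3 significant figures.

7.11 W

Since the resistors are in series they all carry the loop current I = V/R_total; the power in any one is I²R.
R_total = 21.4 + 240 + 542 + 475 = 1278 Ω
I = V / R_total = 220 / 1278 = 0.1721 A
P_R_b = I² × R_b = (0.1721)² × 240 = 7.108 W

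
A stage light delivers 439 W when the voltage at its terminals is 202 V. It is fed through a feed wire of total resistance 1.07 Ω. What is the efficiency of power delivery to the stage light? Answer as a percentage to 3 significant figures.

98.9 %

I = P / V = 439 / 202 = 2.173 A through the feed wire.
P_line = I² R_line = (2.173)² × 1.07 = 5.054 W
P_source = P_load + P_line = 439.0 + 5.054 = 444.1 W
η = P_load / P_source = 439.0 / 444.1 = 0.9886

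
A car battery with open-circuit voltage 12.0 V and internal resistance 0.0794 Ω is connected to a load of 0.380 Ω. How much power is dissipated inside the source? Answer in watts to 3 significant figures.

54.2 W

Internal loss is I²r, with I set by the total series resistance r+R.
I = ε / (r + R) = 12.0 / (0.0794 + 0.380) = 26.12 A
P_int = I² r = (26.12)² × 0.0794 = 54.18 W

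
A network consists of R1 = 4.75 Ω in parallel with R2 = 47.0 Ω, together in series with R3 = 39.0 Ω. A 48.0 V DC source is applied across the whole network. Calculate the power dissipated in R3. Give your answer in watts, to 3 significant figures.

47.9 W

Reduce the parallel combination to a single R_p; the circuit then becomes R_p in series with the remaining resistor.
R_p = (4.75×47.0)/(4.75+47.0) = 4.314 Ω
R_total = R_p + 39.0 = 4.314 + 39.0 = 43.31 Ω
I = V / R_total = 48.0 / 43.31 = 1.108 A
All the supply current flows through R3; use P = I²R3.
P_R3 = (1.108)² × 39.0 = 47.90 W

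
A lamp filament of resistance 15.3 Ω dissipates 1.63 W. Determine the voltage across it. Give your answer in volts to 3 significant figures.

From P = V I = I²R = V²/R, with the two given quantities we get V = √(P R).
V = √(1.63 × 15.3) = 4.994 V

4.99 V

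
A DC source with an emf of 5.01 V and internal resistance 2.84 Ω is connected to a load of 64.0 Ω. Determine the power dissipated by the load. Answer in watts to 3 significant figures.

Load and internal resistance form a series loop — compute the loop current, then the load power via I²R.
I = ε / (r + R) = 5.01 / (2.84 + 64.0) = 0.07496 A
P_load = I² R = (0.07496)² × 64.0 = 0.3596 W

0.360 W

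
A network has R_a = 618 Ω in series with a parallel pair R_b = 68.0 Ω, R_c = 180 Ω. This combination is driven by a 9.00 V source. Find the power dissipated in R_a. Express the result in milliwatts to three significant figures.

112 mW

Reduce the parallel pair to R_p first; the network is then a simple series string.
R_p = (68.0×180)/(68.0+180) = 49.35 Ω
R_total = 618 + 49.35 = 667.4 Ω
I = V / R_total = 9.00 / 667.4 = 0.01349 A
All the current flows through R_a; use P = I²R.
P_R_a = (0.01349)² × 618 = 0.1124 W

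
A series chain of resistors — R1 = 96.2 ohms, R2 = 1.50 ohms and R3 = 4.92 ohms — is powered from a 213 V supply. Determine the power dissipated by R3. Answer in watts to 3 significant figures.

21.2 W

Since the resistors are in series they all carry the loop current I = V/R_total; the power in any one is I²R.
R_total = 96.2 + 1.50 + 4.92 = 102.6 Ω
I = V / R_total = 213 / 102.6 = 2.076 A
P_R3 = I² × R3 = (2.076)² × 4.92 = 21.20 W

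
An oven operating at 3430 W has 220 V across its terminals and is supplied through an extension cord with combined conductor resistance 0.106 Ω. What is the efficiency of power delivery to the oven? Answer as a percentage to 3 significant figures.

99.3 %

I = P / V = 3430 / 220 = 15.59 A through the extension cord.
P_line = I² R_line = (15.59)² × 0.106 = 25.77 W
P_source = P_load + P_line = 3430 + 25.77 = 3456 W
η = P_load / P_source = 3430 / 3456 = 0.9925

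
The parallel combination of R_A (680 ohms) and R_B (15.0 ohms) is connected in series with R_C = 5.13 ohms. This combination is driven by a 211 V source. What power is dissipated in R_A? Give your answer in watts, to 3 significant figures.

35.9 W

First find R_p for the parallel pair, then treat R_p + R_C as a series loop.
R_p = (680×15.0)/(680+15.0) = 14.68 Ω
R_total = R_p + 5.13 = 14.68 + 5.13 = 19.81 Ω
I = V / R_total = 211 / 19.81 = 10.65 A
Voltage across the parallel pair: V_p = I × R_p = 10.65 × 14.68 = 156.3 V
R_A has V_p across it, so P = V_p²/R_A.
P_R_A = (156.3)² / 680 = 35.95 W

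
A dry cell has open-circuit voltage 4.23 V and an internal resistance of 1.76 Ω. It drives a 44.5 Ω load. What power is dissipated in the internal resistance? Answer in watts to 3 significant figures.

0.0147 W

r is in series with the load, so it carries the full circuit current — the loss in it is I²r.
I = ε / (r + R) = 4.23 / (1.76 + 44.5) = 0.09144 A
P_int = I² r = (0.09144)² × 1.76 = 0.01472 W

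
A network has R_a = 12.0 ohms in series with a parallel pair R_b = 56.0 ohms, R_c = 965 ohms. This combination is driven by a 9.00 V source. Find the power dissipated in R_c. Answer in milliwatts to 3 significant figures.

First combine the parallel branches into one equivalent R_p, then R_a + R_p is a series pair.
R_p = (56.0×965)/(56.0+965) = 52.93 Ω
R_total = 12.0 + 52.93 = 64.93 Ω
I = V / R_total = 9.00 / 64.93 = 0.1386 A
Voltage across the parallel pair: V_p = I × R_p = 0.1386 × 52.93 = 7.337 V
R_c is across V_p, so use P = V²/R for that branch.
P_R_c = (7.337)² / 965 = 0.05578 W

55.8 mW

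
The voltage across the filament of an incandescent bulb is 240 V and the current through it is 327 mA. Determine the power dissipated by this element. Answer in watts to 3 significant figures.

V and I are known directly — P = V I, no intermediate step needed.
P = 240 V × 0.3270 A = 78.48 W

78.5 W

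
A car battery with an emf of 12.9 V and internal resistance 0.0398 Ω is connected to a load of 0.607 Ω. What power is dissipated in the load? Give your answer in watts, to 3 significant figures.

Load and internal resistance form a series loop — compute the loop current, then the load power via I²R.
I = ε / (r + R) = 12.9 / (0.0398 + 0.607) = 19.94 A
P_load = I² R = (19.94)² × 0.607 = 241.5 W

241 W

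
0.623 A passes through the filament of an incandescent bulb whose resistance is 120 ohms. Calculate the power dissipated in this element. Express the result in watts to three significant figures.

With I and R stated, P = I²R applies in one step.
P = (0.6230 A)² × 120 Ω = 46.58 W

46.6 W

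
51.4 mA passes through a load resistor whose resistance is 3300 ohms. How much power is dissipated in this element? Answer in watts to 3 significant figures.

8.72 W

Current and resistance are given, so P = I²R is the direct form.
P = (0.05140 A)² × 3300 Ω = 8.718 W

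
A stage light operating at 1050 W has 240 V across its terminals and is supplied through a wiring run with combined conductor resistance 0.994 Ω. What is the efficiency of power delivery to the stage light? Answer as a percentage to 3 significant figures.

98.2 %

I = P / V = 1050 / 240 = 4.375 A through the wiring run.
P_line = I² R_line = (4.375)² × 0.994 = 19.03 W
P_source = P_load + P_line = 1050 + 19.03 = 1069 W
η = P_load / P_source = 1050 / 1069 = 0.9822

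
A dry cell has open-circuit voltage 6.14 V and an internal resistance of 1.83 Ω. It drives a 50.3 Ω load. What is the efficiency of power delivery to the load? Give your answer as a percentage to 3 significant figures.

96.5 %

The source delivers εI, of which I²R reaches the load and I²r is lost; since I is common, η = R/(R+r).
η = R / (R + r) = 50.3 / (50.3 + 1.83) = 0.9649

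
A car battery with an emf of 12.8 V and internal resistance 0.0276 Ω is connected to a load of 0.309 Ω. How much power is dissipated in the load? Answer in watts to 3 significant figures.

Find the circuit current first, then P = I²R for the load (series elements share I).
I = ε / (r + R) = 12.8 / (0.0276 + 0.309) = 38.03 A
P_load = I² R = (38.03)² × 0.309 = 446.8 W

447 W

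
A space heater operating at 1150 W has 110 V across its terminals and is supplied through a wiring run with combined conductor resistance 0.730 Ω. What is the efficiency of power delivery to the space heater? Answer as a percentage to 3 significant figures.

93.5 %

I = P / V = 1150 / 110 = 10.45 A through the wiring run.
P_line = I² R_line = (10.45)² × 0.730 = 79.79 W
P_source = P_load + P_line = 1150 + 79.79 = 1230 W
η = P_load / P_source = 1150 / 1230 = 0.9351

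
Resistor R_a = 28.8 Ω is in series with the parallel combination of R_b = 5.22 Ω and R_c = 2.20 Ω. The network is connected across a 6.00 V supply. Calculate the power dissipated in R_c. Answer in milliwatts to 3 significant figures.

42.6 mW

First combine the parallel branches into one equivalent R_p, then R_a + R_p is a series pair.
R_p = (5.22×2.20)/(5.22+2.20) = 1.548 Ω
R_total = 28.8 + 1.548 = 30.35 Ω
I = V / R_total = 6.00 / 30.35 = 0.1977 A
Voltage across the parallel pair: V_p = I × R_p = 0.1977 × 1.548 = 0.3060 V
R_c sees V_p directly, so P = V_p² / R_c.
P_R_c = (0.3060)² / 2.20 = 0.04256 W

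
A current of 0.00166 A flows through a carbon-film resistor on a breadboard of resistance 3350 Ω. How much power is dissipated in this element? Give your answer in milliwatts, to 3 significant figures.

Knowing I and R, the power is just I²R — no need to find V first.
P = (0.001660 A)² × 3350 Ω = 0.009231 W

9.23 mW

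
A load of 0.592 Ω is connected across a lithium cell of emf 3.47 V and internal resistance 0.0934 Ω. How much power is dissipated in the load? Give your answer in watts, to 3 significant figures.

With r and R in series, I = ε/(r+R); the load dissipates I²R.
I = ε / (r + R) = 3.47 / (0.0934 + 0.592) = 5.063 A
P_load = I² R = (5.063)² × 0.592 = 15.17 W

15.2 W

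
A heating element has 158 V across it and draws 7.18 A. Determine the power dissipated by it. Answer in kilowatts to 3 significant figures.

V and I are known directly — P = V I, no intermediate step needed.
P = 158 V × 7.180 A = 1134 W

1.13 kW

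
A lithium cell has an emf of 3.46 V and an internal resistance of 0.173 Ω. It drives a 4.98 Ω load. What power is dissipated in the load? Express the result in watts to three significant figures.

The internal resistance and the load are in series, so the same I flows through both; get I from ε/(r+R), then I²R for the load.
I = ε / (r + R) = 3.46 / (0.173 + 4.98) = 0.6715 A
P_load = I² R = (0.6715)² × 4.98 = 2.245 W

2.25 W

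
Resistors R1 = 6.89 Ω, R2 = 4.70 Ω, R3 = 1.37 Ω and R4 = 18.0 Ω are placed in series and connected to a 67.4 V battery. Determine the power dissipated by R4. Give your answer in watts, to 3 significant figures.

The current is common to all series resistors; compute it, then apply P = I²R for the target.
R_total = 6.89 + 4.70 + 1.37 + 18.0 = 30.96 Ω
I = V / R_total = 67.4 / 30.96 = 2.177 A
P_R4 = I² × R4 = (2.177)² × 18.0 = 85.31 W

85.3 W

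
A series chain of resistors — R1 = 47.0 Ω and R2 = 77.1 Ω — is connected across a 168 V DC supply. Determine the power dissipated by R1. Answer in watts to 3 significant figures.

Since the resistors are in series they all carry the loop current I = V/R_total; the power in any one is I²R.
R_total = 47.0 + 77.1 = 124.1 Ω
I = V / R_total = 168 / 124.1 = 1.354 A
P_R1 = I² × R1 = (1.354)² × 47.0 = 86.13 W

86.1 W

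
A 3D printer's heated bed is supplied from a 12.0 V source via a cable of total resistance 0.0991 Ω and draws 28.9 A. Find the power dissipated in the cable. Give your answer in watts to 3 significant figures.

Line loss is just I²R for the cable — we know both I and R_line directly.
The cable carries the full 28.9 A.
P_line = I² R_line = (28.90)² × 0.0991 = 82.77 W

82.8 W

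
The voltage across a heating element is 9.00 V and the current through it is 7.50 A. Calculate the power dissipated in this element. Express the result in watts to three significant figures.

67.5 W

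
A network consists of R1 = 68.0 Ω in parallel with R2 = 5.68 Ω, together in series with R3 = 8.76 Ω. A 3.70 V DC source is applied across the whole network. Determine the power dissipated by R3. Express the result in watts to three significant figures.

Combine R1 and R2 into their parallel equivalent first, reducing the network to two series resistors.
R_p = (68.0×5.68)/(68.0+5.68) = 5.242 Ω
R_total = R_p + 8.76 = 5.242 + 8.76 = 14.00 Ω
I = V / R_total = 3.70 / 14.00 = 0.2642 A
R3 carries the full series current, so P = I²R.
P_R3 = (0.2642)² × 8.76 = 0.6117 W

0.612 W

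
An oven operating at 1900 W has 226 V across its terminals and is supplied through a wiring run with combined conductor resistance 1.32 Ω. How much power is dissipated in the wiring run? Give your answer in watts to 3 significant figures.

93.3 W

Line loss is just I²R for the cable — we know both I and R_line directly.
I = P / V = 1900 / 226 = 8.407 A through the wiring run.
P_line = I² R_line = (8.407)² × 1.32 = 93.30 W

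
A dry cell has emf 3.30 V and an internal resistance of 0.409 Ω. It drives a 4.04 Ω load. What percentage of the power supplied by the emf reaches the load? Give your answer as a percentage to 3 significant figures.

90.8 %

η = P_load/(P_load+P_int) = I²R/(I²R+I²r) = R/(R+r) — the I² cancels for series elements.
η = R / (R + r) = 4.04 / (4.04 + 0.409) = 0.9081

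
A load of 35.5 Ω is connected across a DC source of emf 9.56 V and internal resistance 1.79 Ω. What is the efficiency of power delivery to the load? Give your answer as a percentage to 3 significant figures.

The source delivers εI, of which I²R reaches the load and I²r is lost; since I is common, η = R/(R+r).
η = R / (R + r) = 35.5 / (35.5 + 1.79) = 0.9520

95.2 %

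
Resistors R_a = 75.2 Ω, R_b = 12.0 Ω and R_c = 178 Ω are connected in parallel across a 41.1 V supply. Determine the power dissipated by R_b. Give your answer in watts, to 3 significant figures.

141 W

Each parallel branch sees the full supply voltage, so P = V²/R applies directly to the target branch.
P_R_b = V² / R_b = (41.1)² / 12.0 Ω = 140.8 W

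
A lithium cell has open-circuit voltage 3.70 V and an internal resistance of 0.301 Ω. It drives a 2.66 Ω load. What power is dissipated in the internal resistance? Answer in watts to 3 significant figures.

0.470 W

Internal loss is I²r, with I set by the total series resistance r+R.
I = ε / (r + R) = 3.70 / (0.301 + 2.66) = 1.250 A
P_int = I² r = (1.250)² × 0.301 = 0.4700 W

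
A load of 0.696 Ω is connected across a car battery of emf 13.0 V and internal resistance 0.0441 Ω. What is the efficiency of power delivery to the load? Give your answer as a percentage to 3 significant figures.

η = P_load/(P_load+P_int) = I²R/(I²R+I²r) = R/(R+r) — the I² cancels for series elements.
η = R / (R + r) = 0.696 / (0.696 + 0.0441) = 0.9404

94.0 %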